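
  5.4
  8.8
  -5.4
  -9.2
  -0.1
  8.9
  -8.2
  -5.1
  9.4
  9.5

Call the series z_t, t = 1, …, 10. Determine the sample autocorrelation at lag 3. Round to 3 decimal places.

Mean z̄ = (5.4 + 8.8 − 5.4 − 9.2 − 0.1 + 8.9 − 8.2 − 5.1 + 9.4 + 9.5)/10 = 1.4000
Σ(z_t−z̄)(z_{t+3}−z̄) = (-42.4000) + (-11.1000) + (-51.0000) + (101.7600) + (9.7500) + (60.0000) + (-77.7600) = -10.7500
Denominator Σ(z_t−z̄)² = 551.8800
r_3 = -10.7500 / 551.8800 = -0.019

-0.019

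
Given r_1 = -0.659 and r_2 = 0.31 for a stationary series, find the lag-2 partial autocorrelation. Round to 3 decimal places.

φ_{22} = (r_2 − r_1²) / (1 − r_1²)
r_1² = (-0.659)² = 0.434281
Numerator = 0.31 − 0.4343 = -0.1243; denominator = 1 − 0.4343 = 0.5657
φ_{22} = -0.1243 / 0.5657 = -0.220

-0.220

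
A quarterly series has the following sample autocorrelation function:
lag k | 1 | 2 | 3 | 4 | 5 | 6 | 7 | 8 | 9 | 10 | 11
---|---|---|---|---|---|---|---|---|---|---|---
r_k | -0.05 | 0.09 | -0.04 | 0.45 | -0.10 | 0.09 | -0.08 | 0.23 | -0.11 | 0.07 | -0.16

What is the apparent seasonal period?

4

The largest autocorrelation is r_4 = 0.45, with a weaker echo at lag 8 (0.23); the remaining lags stay at or below 0.09.
The dominant spike at lag 4 indicates a seasonal period of 4.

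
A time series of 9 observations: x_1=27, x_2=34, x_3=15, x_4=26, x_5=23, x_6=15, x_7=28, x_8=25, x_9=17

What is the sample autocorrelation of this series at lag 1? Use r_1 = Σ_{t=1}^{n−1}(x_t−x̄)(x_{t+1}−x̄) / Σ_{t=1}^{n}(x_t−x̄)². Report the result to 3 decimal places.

Mean x̄ = (27 + 34 + 15 + 26 + 23 + 15 + 28 + 25 + 17)/9 = 23.3333
Numerator Σ_{t=1}^{8}(x_t−x̄)(x_{t+1}−x̄) = -111.7778
Denominator Σ(x_t−x̄)² = 338.0000
r_1 = -111.7778 / 338.0000 = -0.331

-0.331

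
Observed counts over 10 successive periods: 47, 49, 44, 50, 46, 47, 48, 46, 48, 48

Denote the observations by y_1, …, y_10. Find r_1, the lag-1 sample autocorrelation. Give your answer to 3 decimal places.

Mean ȳ = (47 + 49 + 44 + 50 + 46 + 47 + 48 + 46 + 48 + 48)/10 = 47.3000
Numerator Σ_{t=1}^{9}(y_t−ȳ)(y_{t+1}−ȳ) = -19.6900
Denominator Σ(y_t−ȳ)² = 26.1000
r_1 = -19.6900 / 26.1000 = -0.754

-0.754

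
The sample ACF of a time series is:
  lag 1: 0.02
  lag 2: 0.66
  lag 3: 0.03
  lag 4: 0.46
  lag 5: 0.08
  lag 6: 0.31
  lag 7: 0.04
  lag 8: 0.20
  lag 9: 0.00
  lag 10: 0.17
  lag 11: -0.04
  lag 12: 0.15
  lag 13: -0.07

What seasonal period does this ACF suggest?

The largest autocorrelation is r_2 = 0.66, with weaker echoes at lags 4 (0.46), 6 (0.31), 8 (0.20), 10 (0.17) and 12 (0.15); the remaining lags stay at or below 0.08.
The dominant spike at lag 2 indicates a seasonal period of 2.

2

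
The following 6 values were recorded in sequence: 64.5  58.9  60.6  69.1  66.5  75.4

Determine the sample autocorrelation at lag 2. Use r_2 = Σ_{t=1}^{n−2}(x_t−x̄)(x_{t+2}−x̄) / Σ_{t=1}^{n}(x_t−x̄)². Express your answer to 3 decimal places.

Mean x̄ = (64.5 + 58.9 + 60.6 + 69.1 + 66.5 + 75.4)/6 = 65.8333
Deviations from mean: -1.3333, -6.9333, -5.2333, 3.2667, 0.6667, 9.5667
Σ(x_t−x̄)(x_{t+2}−x̄) = (6.9778) + (-22.6489) + (-3.4889) + (31.2511) = 12.0911
Denominator Σ(x_t−x̄)² = 179.8733
r_2 = 12.0911 / 179.8733 = 0.067

0.067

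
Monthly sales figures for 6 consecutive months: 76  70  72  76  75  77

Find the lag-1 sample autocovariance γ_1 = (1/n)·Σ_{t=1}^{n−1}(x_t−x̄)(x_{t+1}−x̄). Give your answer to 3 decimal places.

Mean x̄ = (76 + 70 + 72 + 76 + 75 + 77)/6 = 74.3333
Σ_{t=1}^{5}(x_t−x̄)(x_{t+1}−x̄) = 1.8889
γ_1 = 1.8889 / 6 = 0.315

0.315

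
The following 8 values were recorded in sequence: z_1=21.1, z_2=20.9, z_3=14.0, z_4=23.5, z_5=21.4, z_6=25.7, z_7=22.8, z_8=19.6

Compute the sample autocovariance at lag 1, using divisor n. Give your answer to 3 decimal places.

-1.037

Mean z̄ = (21.1 + 20.9 + 14.0 + 23.5 + 21.4 + 25.7 + 22.8 + 19.6)/8 = 21.1250
Deviations: -0.0250, -0.2250, -7.1250, 2.3750, 0.2750, 4.5750, 1.6750, -1.5250
Σ_{t=1}^{7}(z_t−z̄)(z_{t+1}−z̄) = -8.2931
γ_1 = -8.2931 / 8 = -1.037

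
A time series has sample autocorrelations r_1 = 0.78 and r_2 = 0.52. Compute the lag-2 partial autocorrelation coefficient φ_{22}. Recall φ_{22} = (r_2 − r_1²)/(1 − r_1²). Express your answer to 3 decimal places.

φ_{22} = (r_2 − r_1²) / (1 − r_1²)
r_1² = (0.78)² = 0.6084
Numerator = 0.52 − 0.6084 = -0.0884; denominator = 1 − 0.6084 = 0.3916
φ_{22} = -0.0884 / 0.3916 = -0.226

-0.226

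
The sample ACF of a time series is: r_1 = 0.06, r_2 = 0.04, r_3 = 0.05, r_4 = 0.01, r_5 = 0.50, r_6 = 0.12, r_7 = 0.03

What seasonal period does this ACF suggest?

5

The largest autocorrelation is r_5 = 0.50; the remaining lags stay at or below 0.12.
The dominant spike at lag 5 indicates a seasonal period of 5.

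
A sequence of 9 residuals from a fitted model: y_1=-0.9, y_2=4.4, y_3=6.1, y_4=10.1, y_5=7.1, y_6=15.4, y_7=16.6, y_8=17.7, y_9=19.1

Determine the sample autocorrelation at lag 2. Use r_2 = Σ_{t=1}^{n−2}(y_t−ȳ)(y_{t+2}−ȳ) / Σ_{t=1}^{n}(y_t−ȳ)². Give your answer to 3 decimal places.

Mean ȳ = (-0.9 + 4.4 + 6.1 + 10.1 + 7.1 + 15.4 + 16.6 + 17.7 + 19.1)/9 = 10.6222
Numerator Σ_{t=1}^{7}(y_t−ȳ)(y_{t+2}−ȳ) = 132.2279
Denominator Σ(y_t−ȳ)² = 385.1356
r_2 = 132.2279 / 385.1356 = 0.343

0.343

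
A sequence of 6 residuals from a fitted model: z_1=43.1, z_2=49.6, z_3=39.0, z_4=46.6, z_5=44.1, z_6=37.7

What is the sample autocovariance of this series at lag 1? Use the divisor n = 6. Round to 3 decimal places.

Mean z̄ = (43.1 + 49.6 + 39.0 + 46.6 + 44.1 + 37.7)/6 = 43.3500
Σ_{t=1}^{5}(z_t−z̄)(z_{t+1}−z̄) = -44.6875
γ_1 = -44.6875 / 6 = -7.448

-7.448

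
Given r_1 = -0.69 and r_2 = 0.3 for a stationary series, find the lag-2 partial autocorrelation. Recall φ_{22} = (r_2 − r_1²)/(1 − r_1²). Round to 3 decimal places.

-0.336

φ_{22} = (r_2 − r_1²) / (1 − r_1²)
r_1² = (-0.69)² = 0.4761
Numerator = 0.3 − 0.4761 = -0.1761; denominator = 1 − 0.4761 = 0.5239
φ_{22} = -0.1761 / 0.5239 = -0.336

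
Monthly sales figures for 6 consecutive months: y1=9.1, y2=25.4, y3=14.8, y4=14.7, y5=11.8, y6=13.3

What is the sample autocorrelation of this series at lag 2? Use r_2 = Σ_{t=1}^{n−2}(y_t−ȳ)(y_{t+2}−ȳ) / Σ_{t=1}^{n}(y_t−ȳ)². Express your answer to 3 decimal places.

Mean ȳ = (9.1 + 25.4 + 14.8 + 14.7 + 11.8 + 13.3)/6 = 14.8500
Deviations from mean: -5.7500, 10.5500, -0.0500, -0.1500, -3.0500, -1.5500
Σ(y_t−ȳ)(y_{t+2}−ȳ) = (0.2875) + (-1.5825) + (0.1525) + (0.2325) = -0.9100
Denominator Σ(y_t−ȳ)² = 156.0950
r_2 = -0.9100 / 156.0950 = -0.006

-0.006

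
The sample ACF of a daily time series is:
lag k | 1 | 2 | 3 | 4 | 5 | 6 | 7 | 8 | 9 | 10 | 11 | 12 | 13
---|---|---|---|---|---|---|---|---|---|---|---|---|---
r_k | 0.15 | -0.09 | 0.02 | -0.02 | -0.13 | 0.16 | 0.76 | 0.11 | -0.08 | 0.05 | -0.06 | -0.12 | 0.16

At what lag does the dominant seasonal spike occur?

7

The largest autocorrelation is r_7 = 0.76; the remaining lags stay at or below 0.16.
The dominant spike at lag 7 indicates a seasonal period of 7.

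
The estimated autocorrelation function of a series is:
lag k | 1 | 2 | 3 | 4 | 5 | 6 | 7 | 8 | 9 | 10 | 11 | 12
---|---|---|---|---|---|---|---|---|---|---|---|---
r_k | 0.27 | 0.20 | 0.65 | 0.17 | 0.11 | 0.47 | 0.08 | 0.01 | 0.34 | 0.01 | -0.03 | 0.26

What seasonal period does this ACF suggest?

3

The largest autocorrelation is r_3 = 0.65, with weaker echoes at lags 6 (0.47) and 9 (0.34); the remaining lags stay at or below 0.27. The elevated value at lag 1 (0.27), dropping to 0.20 at lag 2, reflects decaying short-term dependence rather than seasonality.
The dominant spike at lag 3 indicates a seasonal period of 3.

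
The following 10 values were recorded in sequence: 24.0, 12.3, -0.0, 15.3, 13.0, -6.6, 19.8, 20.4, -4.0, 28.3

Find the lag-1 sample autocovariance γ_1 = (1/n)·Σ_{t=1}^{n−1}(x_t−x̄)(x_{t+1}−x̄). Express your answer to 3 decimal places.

Mean x̄ = (24.0 + 12.3 − 0.0 + 15.3 + 13.0 − 6.6 + 19.8 + 20.4 − 4.0 + 28.3)/10 = 12.2500
Σ_{t=1}^{9}(x_t−x̄)(x_{t+1}−x̄) = -523.2725
γ_1 = -523.2725 / 10 = -52.327

-52.327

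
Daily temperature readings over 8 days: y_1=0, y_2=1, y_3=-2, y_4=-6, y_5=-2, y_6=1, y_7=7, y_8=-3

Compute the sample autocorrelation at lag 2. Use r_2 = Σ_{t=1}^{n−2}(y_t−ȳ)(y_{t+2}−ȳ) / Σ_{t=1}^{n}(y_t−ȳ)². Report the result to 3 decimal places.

-0.294

Mean ȳ = (0 + 1 − 2 − 6 − 2 + 1 + 7 − 3)/8 = -0.5000
Deviations from mean: 0.5000, 1.5000, -1.5000, -5.5000, -1.5000, 1.5000, 7.5000, -2.5000
Σ(y_t−ȳ)(y_{t+2}−ȳ) = (-0.7500) + (-8.2500) + (2.2500) + (-8.2500) + (-11.2500) + (-3.7500) = -30.0000
Denominator Σ(y_t−ȳ)² = 102.0000
r_2 = -30.0000 / 102.0000 = -0.294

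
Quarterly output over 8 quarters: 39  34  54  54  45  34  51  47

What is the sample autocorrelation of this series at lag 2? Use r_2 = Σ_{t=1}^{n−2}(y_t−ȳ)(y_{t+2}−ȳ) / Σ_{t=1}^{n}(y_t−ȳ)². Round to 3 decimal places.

-0.568

Mean ȳ = (39 + 34 + 54 + 54 + 45 + 34 + 51 + 47)/8 = 44.7500
Σ(y_t−ȳ)(y_{t+2}−ȳ) = (-53.1875) + (-99.4375) + (2.3125) + (-99.4375) + (1.5625) + (-24.1875) = -272.3750
Denominator Σ(y_t−ȳ)² = 479.5000
r_2 = -272.3750 / 479.5000 = -0.568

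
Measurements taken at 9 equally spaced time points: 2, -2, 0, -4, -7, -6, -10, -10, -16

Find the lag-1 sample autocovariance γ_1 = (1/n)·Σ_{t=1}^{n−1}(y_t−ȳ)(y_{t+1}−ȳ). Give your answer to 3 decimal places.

Mean ȳ = (2 − 2 + 0 − 4 − 7 − 6 − 10 − 10 − 16)/9 = -5.8889
Σ_{t=1}^{8}(y_t−ȳ)(y_{t+1}−ȳ) = 121.6543
γ_1 = 121.6543 / 9 = 13.517

13.517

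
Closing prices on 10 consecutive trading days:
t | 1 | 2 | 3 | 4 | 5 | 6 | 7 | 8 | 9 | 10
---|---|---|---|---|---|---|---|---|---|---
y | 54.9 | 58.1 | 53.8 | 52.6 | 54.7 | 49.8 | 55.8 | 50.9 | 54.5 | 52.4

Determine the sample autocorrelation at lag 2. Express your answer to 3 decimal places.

0.345

Mean ȳ = (54.9 + 58.1 + 53.8 + 52.6 + 54.7 + 49.8 + 55.8 + 50.9 + 54.5 + 52.4)/10 = 53.7500
Numerator Σ_{t=1}^{8}(y_t−ȳ)(y_{t+2}−ȳ) = 18.2350
Denominator Σ(y_t−ȳ)² = 52.7850
r_2 = 18.2350 / 52.7850 = 0.345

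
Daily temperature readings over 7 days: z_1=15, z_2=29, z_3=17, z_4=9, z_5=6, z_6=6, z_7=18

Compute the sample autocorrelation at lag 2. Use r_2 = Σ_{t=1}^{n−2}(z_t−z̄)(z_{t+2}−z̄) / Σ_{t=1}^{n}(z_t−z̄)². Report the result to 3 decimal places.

-0.211

Mean z̄ = (15 + 29 + 17 + 9 + 6 + 6 + 18)/7 = 14.2857
Σ(z_t−z̄)(z_{t+2}−z̄) = (1.9388) + (-77.7755) + (-22.4898) + (43.7959) + (-30.7755) = -85.3061
Denominator Σ(z_t−z̄)² = 403.4286
r_2 = -85.3061 / 403.4286 = -0.211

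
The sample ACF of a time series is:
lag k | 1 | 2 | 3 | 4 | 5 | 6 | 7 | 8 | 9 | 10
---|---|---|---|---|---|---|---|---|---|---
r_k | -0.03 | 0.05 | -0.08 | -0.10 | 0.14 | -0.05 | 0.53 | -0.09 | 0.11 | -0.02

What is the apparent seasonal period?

7

The largest autocorrelation is r_7 = 0.53; the remaining lags stay at or below 0.14.
The dominant spike at lag 7 indicates a seasonal period of 7.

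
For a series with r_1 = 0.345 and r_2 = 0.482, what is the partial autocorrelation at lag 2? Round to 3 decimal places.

φ_{22} = (r_2 − r_1²) / (1 − r_1²)
r_1² = (0.345)² = 0.119025
Numerator = 0.482 − 0.1190 = 0.3630; denominator = 1 − 0.1190 = 0.8810
φ_{22} = 0.3630 / 0.8810 = 0.412

0.412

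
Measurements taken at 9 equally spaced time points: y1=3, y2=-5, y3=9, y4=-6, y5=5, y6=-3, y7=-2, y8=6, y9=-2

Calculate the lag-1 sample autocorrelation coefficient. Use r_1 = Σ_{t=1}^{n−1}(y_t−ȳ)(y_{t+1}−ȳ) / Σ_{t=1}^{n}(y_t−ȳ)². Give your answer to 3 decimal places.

Mean ȳ = (3 − 5 + 9 − 6 + 5 − 3 − 2 + 6 − 2)/9 = 0.5556
Numerator Σ_{t=1}^{8}(y_t−ȳ)(y_{t+1}−ȳ) = -179.5309
Denominator Σ(y_t−ȳ)² = 226.2222
r_1 = -179.5309 / 226.2222 = -0.794

-0.794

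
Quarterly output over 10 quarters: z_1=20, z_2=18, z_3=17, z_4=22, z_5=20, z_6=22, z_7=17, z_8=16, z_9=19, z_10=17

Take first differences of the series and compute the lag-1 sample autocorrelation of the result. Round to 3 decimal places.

First differences Δz: -2, -1, 5, -2, 2, -5, -1, 3, -2
Mean of differences = -0.3333
Numerator Σ(Δz_t−Δz̄)(Δz_{t+1}−Δz̄) = -30.7778
Denominator Σ(Δz_t−Δz̄)² = 76.0000
r_1(Δz) = -30.7778 / 76.0000 = -0.405

-0.405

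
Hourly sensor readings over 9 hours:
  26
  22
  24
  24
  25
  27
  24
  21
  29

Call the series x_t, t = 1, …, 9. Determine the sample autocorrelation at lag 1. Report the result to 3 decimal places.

Mean x̄ = (26 + 22 + 24 + 24 + 25 + 27 + 24 + 21 + 29)/9 = 24.6667
Numerator Σ_{t=1}^{8}(x_t−x̄)(x_{t+1}−x̄) = -15.7778
Denominator Σ(x_t−x̄)² = 48.0000
r_1 = -15.7778 / 48.0000 = -0.329

-0.329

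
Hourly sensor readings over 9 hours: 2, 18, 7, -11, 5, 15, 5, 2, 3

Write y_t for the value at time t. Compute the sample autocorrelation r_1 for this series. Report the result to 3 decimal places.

-0.072

Mean ȳ = (2 + 18 + 7 − 11 + 5 + 15 + 5 + 2 + 3)/9 = 5.1111
Numerator Σ_{t=1}^{8}(y_t−ȳ)(y_{t+1}−ȳ) = -39.6790
Denominator Σ(y_t−ȳ)² = 550.8889
r_1 = -39.6790 / 550.8889 = -0.072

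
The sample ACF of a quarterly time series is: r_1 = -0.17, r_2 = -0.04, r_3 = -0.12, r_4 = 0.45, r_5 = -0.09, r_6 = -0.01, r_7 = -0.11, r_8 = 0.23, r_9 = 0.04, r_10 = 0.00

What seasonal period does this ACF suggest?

4

The largest autocorrelation is r_4 = 0.45, with a weaker echo at lag 8 (0.23); the remaining lags stay at or below 0.04.
The dominant spike at lag 4 indicates a seasonal period of 4.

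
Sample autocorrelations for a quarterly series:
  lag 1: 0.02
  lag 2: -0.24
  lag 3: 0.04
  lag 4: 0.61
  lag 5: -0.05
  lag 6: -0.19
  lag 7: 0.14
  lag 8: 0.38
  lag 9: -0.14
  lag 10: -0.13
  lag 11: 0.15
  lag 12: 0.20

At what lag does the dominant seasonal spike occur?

The largest autocorrelation is r_4 = 0.61, with weaker echoes at lags 8 (0.38) and 12 (0.20); the remaining lags stay at or below 0.15.
The dominant spike at lag 4 indicates a seasonal period of 4.

4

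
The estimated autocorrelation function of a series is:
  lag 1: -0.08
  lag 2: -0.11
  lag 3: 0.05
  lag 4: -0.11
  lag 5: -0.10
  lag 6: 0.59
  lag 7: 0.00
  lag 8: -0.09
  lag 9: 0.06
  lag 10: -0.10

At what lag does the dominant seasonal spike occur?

The largest autocorrelation is r_6 = 0.59; the remaining lags stay at or below 0.06.
The dominant spike at lag 6 indicates a seasonal period of 6.

6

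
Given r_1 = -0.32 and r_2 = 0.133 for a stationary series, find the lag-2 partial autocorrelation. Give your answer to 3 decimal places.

0.034

φ_{22} = (r_2 − r_1²) / (1 − r_1²)
r_1² = (-0.32)² = 0.1024
Numerator = 0.133 − 0.1024 = 0.0306; denominator = 1 − 0.1024 = 0.8976
φ_{22} = 0.0306 / 0.8976 = 0.034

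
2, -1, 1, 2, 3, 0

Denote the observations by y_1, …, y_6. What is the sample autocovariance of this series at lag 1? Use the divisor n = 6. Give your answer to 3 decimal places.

Mean ȳ = (2 − 1 + 1 + 2 + 3 + 0)/6 = 1.1667
Deviations: 0.8333, -2.1667, -0.1667, 0.8333, 1.8333, -1.1667
Σ_{t=1}^{5}(y_t−ȳ)(y_{t+1}−ȳ) = -2.1944
γ_1 = -2.1944 / 6 = -0.366

-0.366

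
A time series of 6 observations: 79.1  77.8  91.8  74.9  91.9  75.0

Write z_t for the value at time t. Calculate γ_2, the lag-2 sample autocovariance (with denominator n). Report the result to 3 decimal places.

Mean z̄ = (79.1 + 77.8 + 91.8 + 74.9 + 91.9 + 75.0)/6 = 81.7500
Deviations: -2.6500, -3.9500, 10.0500, -6.8500, 10.1500, -6.7500
Σ_{t=1}^{4}(z_t−z̄)(z_{t+2}−z̄) = 148.6700
γ_2 = 148.6700 / 6 = 24.778

24.778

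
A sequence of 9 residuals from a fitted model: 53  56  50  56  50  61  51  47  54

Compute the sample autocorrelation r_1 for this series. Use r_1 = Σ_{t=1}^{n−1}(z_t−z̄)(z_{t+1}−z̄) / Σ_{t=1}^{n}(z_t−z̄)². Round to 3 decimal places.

Mean z̄ = (53 + 56 + 50 + 56 + 50 + 61 + 51 + 47 + 54)/9 = 53.1111
Numerator Σ_{t=1}^{8}(z_t−z̄)(z_{t+1}−z̄) = -61.0123
Denominator Σ(z_t−z̄)² = 140.8889
r_1 = -61.0123 / 140.8889 = -0.433

-0.433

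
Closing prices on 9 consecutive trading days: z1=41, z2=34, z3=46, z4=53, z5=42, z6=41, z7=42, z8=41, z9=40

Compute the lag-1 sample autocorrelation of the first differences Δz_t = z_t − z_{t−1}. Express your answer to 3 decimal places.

First differences Δz: -7, 12, 7, -11, -1, 1, -1, -1
Mean of differences = -0.1250
Numerator Σ(Δz_t−Δz̄)(Δz_{t+1}−Δz̄) = -66.1406
Denominator Σ(Δz_t−Δz̄)² = 366.8750
r_1(Δz) = -66.1406 / 366.8750 = -0.180

-0.180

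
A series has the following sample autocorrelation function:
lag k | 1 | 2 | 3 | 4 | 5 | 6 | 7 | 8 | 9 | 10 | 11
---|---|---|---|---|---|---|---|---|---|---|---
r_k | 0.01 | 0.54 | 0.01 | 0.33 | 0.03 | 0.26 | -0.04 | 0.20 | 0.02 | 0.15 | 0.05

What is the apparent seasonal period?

2

The largest autocorrelation is r_2 = 0.54, with weaker echoes at lags 4 (0.33), 6 (0.26), 8 (0.20) and 10 (0.15); the remaining lags stay at or below 0.05.
The dominant spike at lag 2 indicates a seasonal period of 2.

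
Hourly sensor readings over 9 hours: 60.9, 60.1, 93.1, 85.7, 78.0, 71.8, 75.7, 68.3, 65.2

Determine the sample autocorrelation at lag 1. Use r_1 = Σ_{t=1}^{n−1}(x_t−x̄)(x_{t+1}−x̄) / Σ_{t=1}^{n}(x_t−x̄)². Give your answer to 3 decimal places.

Mean x̄ = (60.9 + 60.1 + 93.1 + 85.7 + 78.0 + 71.8 + 75.7 + 68.3 + 65.2)/9 = 73.2000
Numerator Σ_{t=1}^{8}(x_t−x̄)(x_{t+1}−x̄) = 225.9200
Denominator Σ(x_t−x̄)² = 994.4200
r_1 = 225.9200 / 994.4200 = 0.227

0.227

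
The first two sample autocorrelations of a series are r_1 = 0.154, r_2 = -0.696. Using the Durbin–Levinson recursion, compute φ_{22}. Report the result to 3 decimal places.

-0.737

φ_{22} = (r_2 − r_1²) / (1 − r_1²)
r_1² = (0.154)² = 0.023716
Numerator = -0.696 − 0.0237 = -0.7197; denominator = 1 − 0.0237 = 0.9763
φ_{22} = -0.7197 / 0.9763 = -0.737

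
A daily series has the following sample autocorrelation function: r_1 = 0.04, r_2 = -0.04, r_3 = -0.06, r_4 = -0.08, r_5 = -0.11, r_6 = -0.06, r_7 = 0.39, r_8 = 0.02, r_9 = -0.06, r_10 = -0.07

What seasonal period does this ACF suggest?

7

The largest autocorrelation is r_7 = 0.39; the remaining lags stay at or below 0.04.
The dominant spike at lag 7 indicates a seasonal period of 7.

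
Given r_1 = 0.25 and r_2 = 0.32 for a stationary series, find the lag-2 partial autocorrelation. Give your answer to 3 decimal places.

0.275

φ_{22} = (r_2 − r_1²) / (1 − r_1²)
r_1² = (0.25)² = 0.0625
Numerator = 0.32 − 0.0625 = 0.2575; denominator = 1 − 0.0625 = 0.9375
φ_{22} = 0.2575 / 0.9375 = 0.275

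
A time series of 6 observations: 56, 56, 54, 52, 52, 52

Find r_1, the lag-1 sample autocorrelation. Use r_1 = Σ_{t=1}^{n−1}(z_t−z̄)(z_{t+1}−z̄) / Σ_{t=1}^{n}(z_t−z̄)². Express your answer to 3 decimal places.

Mean z̄ = (56 + 56 + 54 + 52 + 52 + 52)/6 = 53.6667
Deviations from mean: 2.3333, 2.3333, 0.3333, -1.6667, -1.6667, -1.6667
Σ(z_t−z̄)(z_{t+1}−z̄) = (5.4444) + (0.7778) + (-0.5556) + (2.7778) + (2.7778) = 11.2222
Denominator Σ(z_t−z̄)² = 19.3333
r_1 = 11.2222 / 19.3333 = 0.580

0.580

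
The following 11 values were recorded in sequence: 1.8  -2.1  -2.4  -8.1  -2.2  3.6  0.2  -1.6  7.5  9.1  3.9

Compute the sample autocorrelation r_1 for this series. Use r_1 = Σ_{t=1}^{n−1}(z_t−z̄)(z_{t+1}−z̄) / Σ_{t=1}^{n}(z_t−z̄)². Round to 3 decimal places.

0.483

Mean z̄ = (1.8 − 2.1 − 2.4 − 8.1 − 2.2 + 3.6 + 0.2 − 1.6 + 7.5 + 9.1 + 3.9)/11 = 0.8818
Numerator Σ_{t=1}^{10}(z_t−z̄)(z_{t+1}−z̄) = 118.4351
Denominator Σ(z_t−z̄)² = 245.1364
r_1 = 118.4351 / 245.1364 = 0.483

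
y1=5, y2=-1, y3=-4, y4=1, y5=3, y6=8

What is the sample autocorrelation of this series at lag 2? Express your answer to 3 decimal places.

Mean ȳ = (5 − 1 − 4 + 1 + 3 + 8)/6 = 2.0000
Deviations from mean: 3.0000, -3.0000, -6.0000, -1.0000, 1.0000, 6.0000
Numerator Σ_{t=1}^{4}(y_t−ȳ)(y_{t+2}−ȳ) = -27.0000
Denominator Σ(y_t−ȳ)² = 92.0000
r_2 = -27.0000 / 92.0000 = -0.293

-0.293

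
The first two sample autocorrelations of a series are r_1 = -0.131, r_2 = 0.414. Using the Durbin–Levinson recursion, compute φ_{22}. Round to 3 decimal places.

0.404

φ_{22} = (r_2 − r_1²) / (1 − r_1²)
r_1² = (-0.131)² = 0.017161
Numerator = 0.414 − 0.0172 = 0.3968; denominator = 1 − 0.0172 = 0.9828
φ_{22} = 0.3968 / 0.9828 = 0.404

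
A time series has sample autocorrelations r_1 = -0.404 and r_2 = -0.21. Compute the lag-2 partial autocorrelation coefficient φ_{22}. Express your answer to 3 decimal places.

-0.446

φ_{22} = (r_2 − r_1²) / (1 − r_1²)
r_1² = (-0.404)² = 0.163216
Numerator = -0.21 − 0.1632 = -0.3732; denominator = 1 − 0.1632 = 0.8368
φ_{22} = -0.3732 / 0.8368 = -0.446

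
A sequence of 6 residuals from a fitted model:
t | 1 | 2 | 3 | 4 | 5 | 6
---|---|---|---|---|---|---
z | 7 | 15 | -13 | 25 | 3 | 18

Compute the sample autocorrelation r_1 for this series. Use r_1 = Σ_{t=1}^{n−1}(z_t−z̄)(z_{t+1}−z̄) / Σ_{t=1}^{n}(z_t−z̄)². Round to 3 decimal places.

Mean z̄ = (7 + 15 − 13 + 25 + 3 + 18)/6 = 9.1667
Σ(z_t−z̄)(z_{t+1}−z̄) = (-12.6389) + (-129.3056) + (-350.9722) + (-97.6389) + (-54.4722) = -645.0278
Denominator Σ(z_t−z̄)² = 896.8333
r_1 = -645.0278 / 896.8333 = -0.719

-0.719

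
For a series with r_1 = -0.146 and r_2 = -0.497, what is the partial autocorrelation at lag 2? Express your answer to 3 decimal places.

-0.530

φ_{22} = (r_2 − r_1²) / (1 − r_1²)
r_1² = (-0.146)² = 0.021316
Numerator = -0.497 − 0.0213 = -0.5183; denominator = 1 − 0.0213 = 0.9787
φ_{22} = -0.5183 / 0.9787 = -0.530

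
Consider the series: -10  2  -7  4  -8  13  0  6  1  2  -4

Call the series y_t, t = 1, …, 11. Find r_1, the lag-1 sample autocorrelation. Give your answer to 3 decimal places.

Mean ȳ = (-10 + 2 − 7 + 4 − 8 + 13 + 0 + 6 + 1 + 2 − 4)/11 = -0.0909
Numerator Σ_{t=1}^{10}(y_t−ȳ)(y_{t+1}−ȳ) = -196.8264
Denominator Σ(y_t−ȳ)² = 458.9091
r_1 = -196.8264 / 458.9091 = -0.429

-0.429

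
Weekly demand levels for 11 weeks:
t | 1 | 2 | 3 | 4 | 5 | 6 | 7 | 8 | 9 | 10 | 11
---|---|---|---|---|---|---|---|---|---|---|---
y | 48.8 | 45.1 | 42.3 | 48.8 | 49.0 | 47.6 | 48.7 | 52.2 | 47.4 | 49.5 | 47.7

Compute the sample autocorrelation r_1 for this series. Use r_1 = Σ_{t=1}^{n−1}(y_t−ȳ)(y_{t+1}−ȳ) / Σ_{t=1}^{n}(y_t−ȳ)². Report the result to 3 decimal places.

0.136

Mean ȳ = (48.8 + 45.1 + 42.3 + 48.8 + 49.0 + 47.6 + 48.7 + 52.2 + 47.4 + 49.5 + 47.7)/11 = 47.9182
Numerator Σ_{t=1}^{10}(y_t−ȳ)(y_{t+1}−ȳ) = 8.7188
Denominator Σ(y_t−ȳ)² = 64.0964
r_1 = 8.7188 / 64.0964 = 0.136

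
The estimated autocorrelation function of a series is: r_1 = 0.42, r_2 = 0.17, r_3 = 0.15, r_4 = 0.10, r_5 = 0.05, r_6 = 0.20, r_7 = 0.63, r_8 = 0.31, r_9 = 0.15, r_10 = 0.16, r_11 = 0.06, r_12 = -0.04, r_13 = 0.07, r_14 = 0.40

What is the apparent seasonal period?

The largest autocorrelation is r_7 = 0.63; the remaining lags stay at or below 0.42. The elevated value at lag 1 (0.42), dropping to 0.17 at lag 2, reflects decaying short-term dependence rather than seasonality.
The dominant spike at lag 7 indicates a seasonal period of 7.

7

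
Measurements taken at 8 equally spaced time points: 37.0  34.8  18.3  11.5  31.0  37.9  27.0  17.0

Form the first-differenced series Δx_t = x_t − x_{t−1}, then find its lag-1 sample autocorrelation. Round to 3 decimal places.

First differences Δx: -2.2, -16.5, -6.8, 19.5, 6.9, -10.9, -10.0
Mean of differences = -2.8571
Numerator Σ(Δx_t−Δx̄)(Δx_{t+1}−Δx̄) = 153.7910
Denominator Σ(Δx_t−Δx̄)² = 912.8571
r_1(Δx) = 153.7910 / 912.8571 = 0.168

0.168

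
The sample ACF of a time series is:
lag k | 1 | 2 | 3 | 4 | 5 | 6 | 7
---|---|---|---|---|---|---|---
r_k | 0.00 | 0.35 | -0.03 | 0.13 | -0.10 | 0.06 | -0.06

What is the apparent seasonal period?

The largest autocorrelation is r_2 = 0.35; the remaining lags stay at or below 0.13.
The dominant spike at lag 2 indicates a seasonal period of 2.

2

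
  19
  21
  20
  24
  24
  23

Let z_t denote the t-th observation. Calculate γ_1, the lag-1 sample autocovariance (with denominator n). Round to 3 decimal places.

Mean z̄ = (19 + 21 + 20 + 24 + 24 + 23)/6 = 21.8333
Deviations: -2.8333, -0.8333, -1.8333, 2.1667, 2.1667, 1.1667
Σ_{t=1}^{5}(z_t−z̄)(z_{t+1}−z̄) = 7.1389
γ_1 = 7.1389 / 6 = 1.190

1.190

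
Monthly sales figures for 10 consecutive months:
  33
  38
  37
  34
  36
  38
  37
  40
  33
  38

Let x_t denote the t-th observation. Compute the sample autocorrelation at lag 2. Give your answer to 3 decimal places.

Mean x̄ = (33 + 38 + 37 + 34 + 36 + 38 + 37 + 40 + 33 + 38)/10 = 36.4000
Numerator Σ_{t=1}^{8}(x_t−x̄)(x_{t+2}−x̄) = -0.7200
Denominator Σ(x_t−x̄)² = 50.4000
r_2 = -0.7200 / 50.4000 = -0.014

-0.014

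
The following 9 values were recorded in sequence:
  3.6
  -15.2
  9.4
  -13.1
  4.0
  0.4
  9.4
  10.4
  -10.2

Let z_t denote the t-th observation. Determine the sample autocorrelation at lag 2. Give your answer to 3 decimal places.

0.259

Mean z̄ = (3.6 − 15.2 + 9.4 − 13.1 + 4.0 + 0.4 + 9.4 + 10.4 − 10.2)/9 = -0.1444
Numerator Σ_{t=1}^{7}(z_t−z̄)(z_{t+2}−z̄) = 212.6172
Denominator Σ(z_t−z̄)² = 820.5022
r_2 = 212.6172 / 820.5022 = 0.259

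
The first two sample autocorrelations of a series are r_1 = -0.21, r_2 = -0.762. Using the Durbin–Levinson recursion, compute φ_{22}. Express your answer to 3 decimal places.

φ_{22} = (r_2 − r_1²) / (1 − r_1²)
r_1² = (-0.21)² = 0.0441
Numerator = -0.762 − 0.0441 = -0.8061; denominator = 1 − 0.0441 = 0.9559
φ_{22} = -0.8061 / 0.9559 = -0.843

-0.843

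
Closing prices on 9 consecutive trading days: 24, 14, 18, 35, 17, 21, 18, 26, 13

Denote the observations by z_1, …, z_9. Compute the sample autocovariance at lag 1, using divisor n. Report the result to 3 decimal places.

-16.938

Mean z̄ = (24 + 14 + 18 + 35 + 17 + 21 + 18 + 26 + 13)/9 = 20.6667
Σ_{t=1}^{8}(z_t−z̄)(z_{t+1}−z̄) = -152.4444
γ_1 = -152.4444 / 9 = -16.938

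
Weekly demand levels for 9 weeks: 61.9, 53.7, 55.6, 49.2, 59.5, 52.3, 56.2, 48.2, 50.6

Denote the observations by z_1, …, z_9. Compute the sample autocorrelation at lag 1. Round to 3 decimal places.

Mean z̄ = (61.9 + 53.7 + 55.6 + 49.2 + 59.5 + 52.3 + 56.2 + 48.2 + 50.6)/9 = 54.1333
Numerator Σ_{t=1}^{8}(z_t−z̄)(z_{t+1}−z̄) = -42.6378
Denominator Σ(z_t−z̄)² = 171.1200
r_1 = -42.6378 / 171.1200 = -0.249

-0.249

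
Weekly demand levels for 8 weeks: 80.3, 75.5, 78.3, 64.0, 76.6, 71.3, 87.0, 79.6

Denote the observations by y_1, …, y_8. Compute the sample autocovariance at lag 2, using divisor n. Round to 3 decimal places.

Mean ȳ = (80.3 + 75.5 + 78.3 + 64.0 + 76.6 + 71.3 + 87.0 + 79.6)/8 = 76.5750
Deviations: 3.7250, -1.0750, 1.7250, -12.5750, 0.0250, -5.2750, 10.4250, 3.0250
Σ_{t=1}^{6}(y_t−ȳ)(y_{t+2}−ȳ) = 70.6238
γ_2 = 70.6238 / 8 = 8.828

8.828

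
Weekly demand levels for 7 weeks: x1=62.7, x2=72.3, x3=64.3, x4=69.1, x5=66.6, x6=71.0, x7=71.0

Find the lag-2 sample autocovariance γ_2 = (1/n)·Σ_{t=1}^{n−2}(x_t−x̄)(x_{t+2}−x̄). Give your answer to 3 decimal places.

4.164

Mean x̄ = (62.7 + 72.3 + 64.3 + 69.1 + 66.6 + 71.0 + 71.0)/7 = 68.1429
Deviations: -5.4429, 4.1571, -3.8429, 0.9571, -1.5429, 2.8571, 2.8571
Σ_{t=1}^{5}(x_t−x̄)(x_{t+2}−x̄) = 29.1506
γ_2 = 29.1506 / 7 = 4.164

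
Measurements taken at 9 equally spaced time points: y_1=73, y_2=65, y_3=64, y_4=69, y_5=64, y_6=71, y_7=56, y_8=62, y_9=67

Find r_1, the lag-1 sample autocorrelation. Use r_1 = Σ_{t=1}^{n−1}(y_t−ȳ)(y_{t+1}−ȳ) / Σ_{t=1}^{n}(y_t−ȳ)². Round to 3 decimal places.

Mean ȳ = (73 + 65 + 64 + 69 + 64 + 71 + 56 + 62 + 67)/9 = 65.6667
Numerator Σ_{t=1}^{8}(y_t−ȳ)(y_{t+1}−ȳ) = -44.7778
Denominator Σ(y_t−ȳ)² = 208.0000
r_1 = -44.7778 / 208.0000 = -0.215

-0.215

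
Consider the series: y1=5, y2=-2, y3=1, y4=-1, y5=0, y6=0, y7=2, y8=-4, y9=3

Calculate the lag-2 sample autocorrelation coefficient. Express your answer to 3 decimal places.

0.201

Mean ȳ = (5 − 2 + 1 − 1 + 0 + 0 + 2 − 4 + 3)/9 = 0.4444
Numerator Σ_{t=1}^{7}(y_t−ȳ)(y_{t+2}−ȳ) = 11.7160
Denominator Σ(y_t−ȳ)² = 58.2222
r_2 = 11.7160 / 58.2222 = 0.201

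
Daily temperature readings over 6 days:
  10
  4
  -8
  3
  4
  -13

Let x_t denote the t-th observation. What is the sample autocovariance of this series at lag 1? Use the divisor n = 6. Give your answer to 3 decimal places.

Mean x̄ = (10 + 4 − 8 + 3 + 4 − 13)/6 = 0.0000
Σ_{t=1}^{5}(x_t−x̄)(x_{t+1}−x̄) = -56.0000
γ_1 = -56.0000 / 6 = -9.333

-9.333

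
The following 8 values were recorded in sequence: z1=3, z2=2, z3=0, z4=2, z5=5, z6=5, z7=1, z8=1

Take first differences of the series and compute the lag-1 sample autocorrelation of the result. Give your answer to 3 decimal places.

First differences Δz: -1, -2, 2, 3, 0, -4, 0
Mean of differences = -0.2857
Numerator Σ(Δz_t−Δz̄)(Δz_{t+1}−Δz̄) = 3.6327
Denominator Σ(Δz_t−Δz̄)² = 33.4286
r_1(Δz) = 3.6327 / 33.4286 = 0.109

0.109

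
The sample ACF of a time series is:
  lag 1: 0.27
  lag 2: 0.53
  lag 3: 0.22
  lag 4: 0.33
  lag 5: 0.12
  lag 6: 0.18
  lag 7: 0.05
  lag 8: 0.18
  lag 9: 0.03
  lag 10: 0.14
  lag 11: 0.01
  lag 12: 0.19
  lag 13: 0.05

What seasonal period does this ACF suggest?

The largest autocorrelation is r_2 = 0.53, with a weaker echo at lag 4 (0.33); the remaining lags stay at or below 0.27.
The dominant spike at lag 2 indicates a seasonal period of 2.

2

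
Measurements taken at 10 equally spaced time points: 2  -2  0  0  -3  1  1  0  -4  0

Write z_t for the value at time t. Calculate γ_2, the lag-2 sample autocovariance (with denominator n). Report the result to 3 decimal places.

-0.800

Mean z̄ = (2 − 2 + 0 + 0 − 3 + 1 + 1 + 0 − 4 + 0)/10 = -0.5000
Σ_{t=1}^{8}(z_t−z̄)(z_{t+2}−z̄) = -8.0000
γ_2 = -8.0000 / 10 = -0.800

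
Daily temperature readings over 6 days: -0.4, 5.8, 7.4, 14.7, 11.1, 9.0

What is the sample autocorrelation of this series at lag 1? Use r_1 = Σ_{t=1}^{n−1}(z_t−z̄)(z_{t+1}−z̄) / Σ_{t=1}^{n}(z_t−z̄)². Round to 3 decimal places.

Mean z̄ = (-0.4 + 5.8 + 7.4 + 14.7 + 11.1 + 9.0)/6 = 7.9333
Deviations from mean: -8.3333, -2.1333, -0.5333, 6.7667, 3.1667, 1.0667
Σ(z_t−z̄)(z_{t+1}−z̄) = (17.7778) + (1.1378) + (-3.6089) + (21.4278) + (3.3778) = 40.1122
Denominator Σ(z_t−z̄)² = 131.2333
r_1 = 40.1122 / 131.2333 = 0.306

0.306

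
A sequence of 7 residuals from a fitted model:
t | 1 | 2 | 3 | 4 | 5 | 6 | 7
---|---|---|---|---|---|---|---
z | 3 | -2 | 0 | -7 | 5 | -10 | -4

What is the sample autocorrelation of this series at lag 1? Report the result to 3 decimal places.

Mean z̄ = (3 − 2 + 0 − 7 + 5 − 10 − 4)/7 = -2.1429
Deviations from mean: 5.1429, 0.1429, 2.1429, -4.8571, 7.1429, -7.8571, -1.8571
Numerator Σ_{t=1}^{6}(z_t−z̄)(z_{t+1}−z̄) = -85.5918
Denominator Σ(z_t−z̄)² = 170.8571
r_1 = -85.5918 / 170.8571 = -0.501

-0.501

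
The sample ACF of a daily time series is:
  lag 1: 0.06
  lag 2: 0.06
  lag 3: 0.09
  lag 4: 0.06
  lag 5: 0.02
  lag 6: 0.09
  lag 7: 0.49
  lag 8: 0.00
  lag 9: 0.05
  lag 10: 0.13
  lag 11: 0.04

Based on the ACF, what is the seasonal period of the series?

The largest autocorrelation is r_7 = 0.49; the remaining lags stay at or below 0.13.
The dominant spike at lag 7 indicates a seasonal period of 7.

7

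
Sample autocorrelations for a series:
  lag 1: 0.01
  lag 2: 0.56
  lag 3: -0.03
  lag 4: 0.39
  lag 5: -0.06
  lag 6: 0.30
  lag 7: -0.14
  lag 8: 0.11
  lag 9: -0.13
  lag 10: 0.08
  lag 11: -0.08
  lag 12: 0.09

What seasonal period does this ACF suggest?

2

The largest autocorrelation is r_2 = 0.56, with weaker echoes at lags 4 (0.39) and 6 (0.30); the remaining lags stay at or below 0.11.
The dominant spike at lag 2 indicates a seasonal period of 2.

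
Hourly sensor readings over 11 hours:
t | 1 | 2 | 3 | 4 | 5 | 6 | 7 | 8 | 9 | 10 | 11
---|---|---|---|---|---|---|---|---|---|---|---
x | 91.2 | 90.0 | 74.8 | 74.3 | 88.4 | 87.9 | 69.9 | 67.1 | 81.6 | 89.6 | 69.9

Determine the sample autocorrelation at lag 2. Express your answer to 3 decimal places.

Mean x̄ = (91.2 + 90.0 + 74.8 + 74.3 + 88.4 + 87.9 + 69.9 + 67.1 + 81.6 + 89.6 + 69.9)/11 = 80.4273
Numerator Σ_{t=1}^{9}(x_t−x̄)(x_{t+2}−x̄) = -540.3888
Denominator Σ(x_t−x̄)² = 881.0818
r_2 = -540.3888 / 881.0818 = -0.613

-0.613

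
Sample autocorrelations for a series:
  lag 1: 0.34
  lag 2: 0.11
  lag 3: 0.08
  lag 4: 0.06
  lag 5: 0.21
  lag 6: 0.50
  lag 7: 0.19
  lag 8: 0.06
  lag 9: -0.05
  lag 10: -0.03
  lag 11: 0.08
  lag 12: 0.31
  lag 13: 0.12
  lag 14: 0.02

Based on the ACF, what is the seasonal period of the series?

6

The largest autocorrelation is r_6 = 0.50; the remaining lags stay at or below 0.34. The elevated value at lag 1 (0.34), dropping to 0.11 at lag 2, reflects decaying short-term dependence rather than seasonality.
The dominant spike at lag 6 indicates a seasonal period of 6.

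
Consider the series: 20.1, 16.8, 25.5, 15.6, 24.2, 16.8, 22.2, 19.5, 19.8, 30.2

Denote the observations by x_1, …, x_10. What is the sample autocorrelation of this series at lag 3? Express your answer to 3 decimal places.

-0.120

Mean x̄ = (20.1 + 16.8 + 25.5 + 15.6 + 24.2 + 16.8 + 22.2 + 19.5 + 19.8 + 30.2)/10 = 21.0700
Σ(x_t−x̄)(x_{t+3}−x̄) = (5.3059) + (-13.3651) + (-18.9161) + (-6.1811) + (-4.9141) + (5.4229) + (10.3169) = -22.3307
Denominator Σ(x_t−x̄)² = 185.4610
r_3 = -22.3307 / 185.4610 = -0.120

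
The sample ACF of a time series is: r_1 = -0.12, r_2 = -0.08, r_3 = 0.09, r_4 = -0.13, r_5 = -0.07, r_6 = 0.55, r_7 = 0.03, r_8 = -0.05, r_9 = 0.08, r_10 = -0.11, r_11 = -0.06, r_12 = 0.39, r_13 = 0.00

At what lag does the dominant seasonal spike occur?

6

The largest autocorrelation is r_6 = 0.55, with a weaker echo at lag 12 (0.39); the remaining lags stay at or below 0.09.
The dominant spike at lag 6 indicates a seasonal period of 6.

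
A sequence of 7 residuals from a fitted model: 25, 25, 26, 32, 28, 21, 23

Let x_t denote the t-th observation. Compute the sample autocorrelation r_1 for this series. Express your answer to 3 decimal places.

Mean x̄ = (25 + 25 + 26 + 32 + 28 + 21 + 23)/7 = 25.7143
Numerator Σ_{t=1}^{6}(x_t−x̄)(x_{t+1}−x̄) = 18.4898
Denominator Σ(x_t−x̄)² = 75.4286
r_1 = 18.4898 / 75.4286 = 0.245

0.245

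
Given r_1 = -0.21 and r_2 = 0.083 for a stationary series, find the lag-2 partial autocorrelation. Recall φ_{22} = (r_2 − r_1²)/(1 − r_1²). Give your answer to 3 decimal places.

0.041

φ_{22} = (r_2 − r_1²) / (1 − r_1²)
r_1² = (-0.21)² = 0.0441
Numerator = 0.083 − 0.0441 = 0.0389; denominator = 1 − 0.0441 = 0.9559
φ_{22} = 0.0389 / 0.9559 = 0.041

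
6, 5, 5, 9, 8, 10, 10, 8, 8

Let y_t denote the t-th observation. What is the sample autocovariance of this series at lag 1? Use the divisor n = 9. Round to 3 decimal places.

1.728

Mean ȳ = (6 + 5 + 5 + 9 + 8 + 10 + 10 + 8 + 8)/9 = 7.6667
Σ_{t=1}^{8}(y_t−ȳ)(y_{t+1}−ȳ) = 15.5556
γ_1 = 15.5556 / 9 = 1.728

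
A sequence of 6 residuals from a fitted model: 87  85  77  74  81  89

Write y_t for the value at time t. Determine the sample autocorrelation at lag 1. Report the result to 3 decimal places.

0.248

Mean ȳ = (87 + 85 + 77 + 74 + 81 + 89)/6 = 82.1667
Deviations from mean: 4.8333, 2.8333, -5.1667, -8.1667, -1.1667, 6.8333
Σ(y_t−ȳ)(y_{t+1}−ȳ) = (13.6944) + (-14.6389) + (42.1944) + (9.5278) + (-7.9722) = 42.8056
Denominator Σ(y_t−ȳ)² = 172.8333
r_1 = 42.8056 / 172.8333 = 0.248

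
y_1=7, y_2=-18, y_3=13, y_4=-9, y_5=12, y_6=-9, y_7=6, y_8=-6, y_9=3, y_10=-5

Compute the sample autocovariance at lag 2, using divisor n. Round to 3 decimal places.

66.748

Mean ȳ = (7 − 18 + 13 − 9 + 12 − 9 + 6 − 6 + 3 − 5)/10 = -0.6000
Σ_{t=1}^{8}(y_t−ȳ)(y_{t+2}−ȳ) = 667.4800
γ_2 = 667.4800 / 10 = 66.748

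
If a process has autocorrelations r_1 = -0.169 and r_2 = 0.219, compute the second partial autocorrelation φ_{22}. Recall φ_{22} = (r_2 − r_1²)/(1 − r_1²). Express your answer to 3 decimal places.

φ_{22} = (r_2 − r_1²) / (1 − r_1²)
r_1² = (-0.169)² = 0.028561
Numerator = 0.219 − 0.0286 = 0.1904; denominator = 1 − 0.0286 = 0.9714
φ_{22} = 0.1904 / 0.9714 = 0.196

0.196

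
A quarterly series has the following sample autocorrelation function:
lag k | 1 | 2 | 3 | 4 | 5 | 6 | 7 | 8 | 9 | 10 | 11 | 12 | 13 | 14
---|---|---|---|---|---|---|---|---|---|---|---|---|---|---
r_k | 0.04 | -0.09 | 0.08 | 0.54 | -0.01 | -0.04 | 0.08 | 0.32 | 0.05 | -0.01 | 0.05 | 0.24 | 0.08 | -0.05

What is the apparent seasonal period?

4

The largest autocorrelation is r_4 = 0.54, with weaker echoes at lags 8 (0.32) and 12 (0.24); the remaining lags stay at or below 0.08.
The dominant spike at lag 4 indicates a seasonal period of 4.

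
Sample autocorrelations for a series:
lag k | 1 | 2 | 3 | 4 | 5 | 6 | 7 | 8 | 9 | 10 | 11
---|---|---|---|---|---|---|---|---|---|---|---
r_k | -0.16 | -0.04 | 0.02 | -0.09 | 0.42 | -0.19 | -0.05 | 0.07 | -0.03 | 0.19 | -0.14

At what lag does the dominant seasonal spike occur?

5

The largest autocorrelation is r_5 = 0.42, with a weaker echo at lag 10 (0.19); the remaining lags stay at or below 0.07.
The dominant spike at lag 5 indicates a seasonal period of 5.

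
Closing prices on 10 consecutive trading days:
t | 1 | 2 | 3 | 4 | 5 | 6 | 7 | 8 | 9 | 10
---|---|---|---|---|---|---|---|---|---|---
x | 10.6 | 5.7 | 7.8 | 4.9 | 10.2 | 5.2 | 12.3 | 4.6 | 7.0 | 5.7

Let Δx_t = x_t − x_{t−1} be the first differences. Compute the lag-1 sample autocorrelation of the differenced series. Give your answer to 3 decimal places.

First differences Δx: -4.9, 2.1, -2.9, 5.3, -5.0, 7.1, -7.7, 2.4, -1.3
Mean of differences = -0.5444
Numerator Σ(Δx_t−Δx̄)(Δx_{t+1}−Δx̄) = -169.6086
Denominator Σ(Δx_t−Δx̄)² = 204.4022
r_1(Δx) = -169.6086 / 204.4022 = -0.830

-0.830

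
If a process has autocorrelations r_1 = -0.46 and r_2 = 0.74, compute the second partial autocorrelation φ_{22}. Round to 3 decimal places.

0.670

φ_{22} = (r_2 − r_1²) / (1 − r_1²)
r_1² = (-0.46)² = 0.2116
Numerator = 0.74 − 0.2116 = 0.5284; denominator = 1 − 0.2116 = 0.7884
φ_{22} = 0.5284 / 0.7884 = 0.670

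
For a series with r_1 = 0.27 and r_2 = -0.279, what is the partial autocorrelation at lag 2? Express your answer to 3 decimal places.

-0.380

φ_{22} = (r_2 − r_1²) / (1 − r_1²)
r_1² = (0.27)² = 0.0729
Numerator = -0.279 − 0.0729 = -0.3519; denominator = 1 − 0.0729 = 0.9271
φ_{22} = -0.3519 / 0.9271 = -0.380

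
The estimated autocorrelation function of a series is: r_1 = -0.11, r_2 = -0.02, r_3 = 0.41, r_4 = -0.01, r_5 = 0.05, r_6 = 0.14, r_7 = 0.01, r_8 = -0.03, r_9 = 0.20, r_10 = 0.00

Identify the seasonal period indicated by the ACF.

3

The largest autocorrelation is r_3 = 0.41, with a weaker echo at lag 9 (0.20); the remaining lags stay at or below 0.14.
The dominant spike at lag 3 indicates a seasonal period of 3.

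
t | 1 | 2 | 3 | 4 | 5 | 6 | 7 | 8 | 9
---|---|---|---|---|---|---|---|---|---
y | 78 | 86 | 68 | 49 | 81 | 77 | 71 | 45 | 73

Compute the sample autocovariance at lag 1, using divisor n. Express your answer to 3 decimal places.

Mean ȳ = (78 + 86 + 68 + 49 + 81 + 77 + 71 + 45 + 73)/9 = 69.7778
Σ_{t=1}^{8}(y_t−ȳ)(y_{t+1}−ȳ) = -111.9383
γ_1 = -111.9383 / 9 = -12.438

-12.438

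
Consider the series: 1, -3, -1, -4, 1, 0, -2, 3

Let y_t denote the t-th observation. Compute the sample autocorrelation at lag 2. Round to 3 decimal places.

Mean ȳ = (1 − 3 − 1 − 4 + 1 + 0 − 2 + 3)/8 = -0.6250
Deviations from mean: 1.6250, -2.3750, -0.3750, -3.3750, 1.6250, 0.6250, -1.3750, 3.6250
Σ(y_t−ȳ)(y_{t+2}−ȳ) = (-0.6094) + (8.0156) + (-0.6094) + (-2.1094) + (-2.2344) + (2.2656) = 4.7188
Denominator Σ(y_t−ȳ)² = 37.8750
r_2 = 4.7188 / 37.8750 = 0.125

0.125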